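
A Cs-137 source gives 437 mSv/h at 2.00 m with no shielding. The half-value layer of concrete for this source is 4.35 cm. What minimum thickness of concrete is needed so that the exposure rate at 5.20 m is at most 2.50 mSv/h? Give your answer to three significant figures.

At 5.20 m, distance alone gives 437 × (2.00/5.20)² = 437 × 0.1479 = 64.63 mSv/h.
Further attenuation needed: 64.63/2.50 = 25.85.
n = log₂(25.85) = 4.692 half-value layers.
Thickness = 4.692 × 4.35 cm = 20.41 cm.

20.4 cm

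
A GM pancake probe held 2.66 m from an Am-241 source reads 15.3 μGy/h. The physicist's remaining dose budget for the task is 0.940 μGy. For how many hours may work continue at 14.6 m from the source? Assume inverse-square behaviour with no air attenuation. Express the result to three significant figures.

1.85 h

Intensity scales as (d₁/d₂)², so rate at 14.6 m:
(2.66/14.6)² = 0.03319, so 15.3 × 0.03319 = 0.5078 μGy/h.
Stay time = 0.940 μGy ÷ 0.5078 μGy/h = 1.851 h.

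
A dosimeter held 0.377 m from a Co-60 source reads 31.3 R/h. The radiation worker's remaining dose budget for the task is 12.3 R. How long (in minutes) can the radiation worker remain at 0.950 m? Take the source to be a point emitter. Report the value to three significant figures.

Using I₁d₁² = I₂d₂², rate at 0.950 m:
31.3 × (0.377/0.950)² = 31.3 × 0.1575 = 4.930 R/h.
Stay time = 12.3 R ÷ 4.930 R/h = 2.495 h = 149.7 min.

150 min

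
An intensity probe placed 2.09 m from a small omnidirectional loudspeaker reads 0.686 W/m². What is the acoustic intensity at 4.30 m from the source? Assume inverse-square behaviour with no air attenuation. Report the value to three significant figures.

0.162 W/m²

Since intensity falls as 1/r², scaling from 2.09 m to 4.30 m:
0.686 × (2.09/4.30)² = 0.686 × 0.2362 = 0.1620 W/m².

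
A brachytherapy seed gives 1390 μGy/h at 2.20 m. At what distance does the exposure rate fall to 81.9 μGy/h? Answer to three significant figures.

Since intensity falls as 1/r², d₂ = d₁·√(I₁/I₂).
I₁/I₂ = 1390/81.9 = 16.97, so d₂ = 2.20 × √16.97 = 9.063 m.

9.06 m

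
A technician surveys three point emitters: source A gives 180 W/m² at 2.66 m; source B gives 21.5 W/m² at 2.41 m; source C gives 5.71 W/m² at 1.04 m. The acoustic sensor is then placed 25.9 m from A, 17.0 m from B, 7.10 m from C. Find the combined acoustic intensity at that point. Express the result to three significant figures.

By superposition, sum each source's inverse-square contribution:
A: 180 × (2.66/25.9)² = 1.899 W/m²
B: 21.5 × (2.41/17.0)² = 0.4321 W/m²
C: 5.71 × (1.04/7.10)² = 0.1225 W/m²
Total = 1.899 + 0.4321 + 0.1225 = 2.454 W/m².

2.45 W/m²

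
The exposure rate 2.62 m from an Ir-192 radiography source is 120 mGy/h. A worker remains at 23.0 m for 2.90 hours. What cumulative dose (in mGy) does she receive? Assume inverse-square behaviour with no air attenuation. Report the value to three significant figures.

4.52 mGy

By the inverse-square law, rate at 23.0 m:
(2.62/23.0)² = 0.01298, so 120 × 0.01298 = 1.558 mGy/h.
Dose = rate × time = 1.558 mGy/h × 2.900 h = 4.518 mGy.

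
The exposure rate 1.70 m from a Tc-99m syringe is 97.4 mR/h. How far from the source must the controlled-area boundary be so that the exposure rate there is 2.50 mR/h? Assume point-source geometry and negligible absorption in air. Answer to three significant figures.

By the inverse-square law, d₂ = d₁·√(I₁/I₂).
I₁/I₂ = 97.4/2.50 = 38.96, so d₂ = 1.70 × √38.96 = 10.61 m.

10.6 m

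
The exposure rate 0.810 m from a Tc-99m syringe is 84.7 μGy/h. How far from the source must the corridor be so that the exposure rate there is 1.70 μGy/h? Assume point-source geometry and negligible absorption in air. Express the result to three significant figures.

5.72 m

Since intensity falls as 1/r², d₂ = d₁·√(I₁/I₂).
I₁/I₂ = 84.7/1.70 = 49.82, so d₂ = 0.810 × √49.82 = 5.717 m.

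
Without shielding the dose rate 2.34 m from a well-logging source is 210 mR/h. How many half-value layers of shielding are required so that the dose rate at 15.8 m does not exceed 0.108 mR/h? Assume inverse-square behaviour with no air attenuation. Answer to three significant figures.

At 15.8 m, distance alone gives (2.34/15.8)² = 0.02193, so 210 × 0.02193 = 4.605 mR/h.
Further attenuation needed: 4.605/0.108 = 42.64.
n = log₂(42.64) = 5.414 half-value layers.

5.41 half-value layers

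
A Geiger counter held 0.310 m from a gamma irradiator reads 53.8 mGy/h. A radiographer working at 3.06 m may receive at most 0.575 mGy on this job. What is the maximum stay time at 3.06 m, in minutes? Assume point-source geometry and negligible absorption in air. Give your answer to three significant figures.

Intensity scales as (d₁/d₂)², so rate at 3.06 m:
53.8 × (0.310/3.06)² = 53.8 × 0.01026 = 0.5520 mGy/h.
Stay time = 0.575 mGy ÷ 0.5520 mGy/h = 1.042 h = 62.52 min.

62.5 min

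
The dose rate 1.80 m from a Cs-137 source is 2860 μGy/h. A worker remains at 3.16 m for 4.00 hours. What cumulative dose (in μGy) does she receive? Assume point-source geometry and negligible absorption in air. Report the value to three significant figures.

Using I₁d₁² = I₂d₂², rate at 3.16 m:
2860 × (1.80/3.16)² = 2860 × 0.3245 = 928.1 μGy/h.
Dose = rate × time = 928.1 μGy/h × 4.000 h = 3712 μGy.

3710 μGy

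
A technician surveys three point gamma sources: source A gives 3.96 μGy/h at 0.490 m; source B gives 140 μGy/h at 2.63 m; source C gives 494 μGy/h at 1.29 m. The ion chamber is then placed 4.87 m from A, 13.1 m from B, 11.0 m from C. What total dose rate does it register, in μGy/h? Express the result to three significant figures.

Each source contributes Iᵢ·(dᵢ/rᵢ)²; contributions add.
A: 3.96 × (0.490/4.87)² = 0.04009 μGy/h
B: 140 × (2.63/13.1)² = 5.643 μGy/h
C: 494 × (1.29/11.0)² = 6.794 μGy/h
Total = 0.04009 + 5.643 + 6.794 = 12.48 μGy/h.

12.5 μGy/h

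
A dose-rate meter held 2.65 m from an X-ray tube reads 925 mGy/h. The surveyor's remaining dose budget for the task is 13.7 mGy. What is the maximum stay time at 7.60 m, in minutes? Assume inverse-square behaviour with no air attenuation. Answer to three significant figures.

7.31 min

By the inverse-square law, rate at 7.60 m:
925 × (2.65/7.60)² = 925 × 0.1216 = 112.5 mGy/h.
Stay time = 13.7 mGy ÷ 112.5 mGy/h = 0.1218 h = 7.308 min.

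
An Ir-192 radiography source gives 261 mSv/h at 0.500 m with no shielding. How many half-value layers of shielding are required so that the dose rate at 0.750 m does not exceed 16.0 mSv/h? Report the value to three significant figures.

At 0.750 m, distance alone gives (0.500/0.750)² = 0.4444, so 261 × 0.4444 = 116.0 mSv/h.
Further attenuation needed: 116.0/16.0 = 7.250.
n = log₂(7.250) = 2.858 half-value layers.

2.86 half-value layers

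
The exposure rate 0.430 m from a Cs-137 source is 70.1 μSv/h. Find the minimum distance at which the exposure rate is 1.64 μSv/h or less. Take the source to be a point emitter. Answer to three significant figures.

2.81 m

By the inverse-square law, d₂ = d₁·√(I₁/I₂).
I₁/I₂ = 70.1/1.64 = 42.74, so d₂ = 0.430 × √42.74 = 2.811 m.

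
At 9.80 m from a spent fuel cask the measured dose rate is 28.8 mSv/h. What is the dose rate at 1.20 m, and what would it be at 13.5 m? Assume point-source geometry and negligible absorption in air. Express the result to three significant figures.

Applying the 1/r² law,
At 1.20 m: (9.80/1.20)² = 66.69, so 28.8 × 66.69 = 1921 mSv/h
At 13.5 m: 1921 × (1.20/13.5)² = 1921 × 0.007901 = 15.18 mSv/h.

1920 mSv/h; 15.2 mSv/h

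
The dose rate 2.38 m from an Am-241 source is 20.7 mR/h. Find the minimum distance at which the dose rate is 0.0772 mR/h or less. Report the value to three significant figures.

Applying the 1/r² law, d₂ = d₁·√(I₁/I₂).
I₁/I₂ = 20.7/0.0772 = 268.1, so d₂ = 2.38 × √268.1 = 38.97 m.

39.0 m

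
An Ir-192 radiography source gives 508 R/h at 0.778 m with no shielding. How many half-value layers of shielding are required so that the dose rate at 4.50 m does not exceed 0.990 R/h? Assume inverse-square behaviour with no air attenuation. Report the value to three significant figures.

At 4.50 m, distance alone gives (0.778/4.50)² = 0.02989, so 508 × 0.02989 = 15.18 R/h.
Further attenuation needed: 15.18/0.990 = 15.33.
n = log₂(15.33) = 3.938 half-value layers.

3.94 half-value layers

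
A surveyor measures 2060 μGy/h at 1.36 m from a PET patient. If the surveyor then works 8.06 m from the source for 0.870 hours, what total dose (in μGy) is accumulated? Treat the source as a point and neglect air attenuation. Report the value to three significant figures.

51.0 μGy

By the inverse-square law, rate at 8.06 m:
(1.36/8.06)² = 0.02847, so 2060 × 0.02847 = 58.65 μGy/h.
Dose = rate × time = 58.65 μGy/h × 0.8700 h = 51.03 μGy.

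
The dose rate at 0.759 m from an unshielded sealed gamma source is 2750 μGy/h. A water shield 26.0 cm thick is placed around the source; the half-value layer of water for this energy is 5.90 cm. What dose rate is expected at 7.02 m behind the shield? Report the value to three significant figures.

1.52 μGy/h

Distance alone: (0.759/7.02)² = 0.01169, so 2750 × 0.01169 = 32.15 μGy/h.
Shield: 26.0/5.90 = 4.407 half-value layers → attenuation 2^(−4.407) = 0.04714.
Combined: 32.15 × 0.04714 = 1.516 μGy/h.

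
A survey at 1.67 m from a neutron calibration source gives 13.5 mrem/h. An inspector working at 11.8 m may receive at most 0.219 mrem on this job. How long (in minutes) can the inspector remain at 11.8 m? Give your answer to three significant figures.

Intensity scales as (d₁/d₂)², so rate at 11.8 m:
(1.67/11.8)² = 0.02003, so 13.5 × 0.02003 = 0.2704 mrem/h.
Stay time = 0.219 mrem ÷ 0.2704 mrem/h = 0.8099 h = 48.59 min.

48.6 min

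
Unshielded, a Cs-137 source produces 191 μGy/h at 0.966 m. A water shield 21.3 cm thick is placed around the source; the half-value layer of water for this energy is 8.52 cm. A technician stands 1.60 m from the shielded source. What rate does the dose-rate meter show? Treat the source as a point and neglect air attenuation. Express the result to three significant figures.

12.3 μGy/h

Distance alone: 191 × (0.966/1.60)² = 191 × 0.3645 = 69.62 μGy/h.
Shield: 21.3/8.52 = 2.500 half-value layers → attenuation 2^(−2.500) = 0.1768.
Combined: 69.62 × 0.1768 = 12.31 μGy/h.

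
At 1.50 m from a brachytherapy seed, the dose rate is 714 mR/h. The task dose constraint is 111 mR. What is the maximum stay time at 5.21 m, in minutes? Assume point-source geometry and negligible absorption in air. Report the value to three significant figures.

Applying the 1/r² law, rate at 5.21 m:
(1.50/5.21)² = 0.08289, so 714 × 0.08289 = 59.18 mR/h.
Stay time = 111 mR ÷ 59.18 mR/h = 1.876 h = 112.6 min.

113 min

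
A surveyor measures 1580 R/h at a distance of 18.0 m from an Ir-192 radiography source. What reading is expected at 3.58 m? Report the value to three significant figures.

By the inverse-square law, the rate at 3.58 m is
(18.0/3.58)² = 25.28, so 1580 × 25.28 = 39940 R/h.

39900 R/h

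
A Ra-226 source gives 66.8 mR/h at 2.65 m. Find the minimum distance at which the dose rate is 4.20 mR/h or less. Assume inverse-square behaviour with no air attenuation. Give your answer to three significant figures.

By the inverse-square law, d₂ = d₁·√(I₁/I₂).
I₁/I₂ = 66.8/4.20 = 15.90, so d₂ = 2.65 × √15.90 = 10.57 m.

10.6 m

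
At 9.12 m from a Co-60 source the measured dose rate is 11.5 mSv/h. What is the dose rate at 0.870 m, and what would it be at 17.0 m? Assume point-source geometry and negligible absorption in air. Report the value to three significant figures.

Applying the 1/r² law,
At 0.870 m: (9.12/0.870)² = 109.9, so 11.5 × 109.9 = 1264 mSv/h
At 17.0 m: (0.870/17.0)² = 0.002619, so 1264 × 0.002619 = 3.310 mSv/h.

1260 mSv/h; 3.31 mSv/h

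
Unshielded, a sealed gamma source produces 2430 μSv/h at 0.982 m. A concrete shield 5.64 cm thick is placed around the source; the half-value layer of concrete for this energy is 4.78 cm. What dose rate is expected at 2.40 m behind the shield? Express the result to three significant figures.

Distance alone: 2430 × (0.982/2.40)² = 2430 × 0.1674 = 406.8 μSv/h.
Shield: 5.64/4.78 = 1.180 half-value layers → attenuation 2^(−1.180) = 0.4414.
Combined: 406.8 × 0.4414 = 179.6 μSv/h.

180 μSv/h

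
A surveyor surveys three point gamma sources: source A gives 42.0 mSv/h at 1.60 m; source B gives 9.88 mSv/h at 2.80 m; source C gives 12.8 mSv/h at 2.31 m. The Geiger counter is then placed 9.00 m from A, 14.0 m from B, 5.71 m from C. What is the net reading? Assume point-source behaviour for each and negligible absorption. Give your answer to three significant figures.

By superposition, sum each source's inverse-square contribution:
A: 42.0 × (1.60/9.00)² = 1.327 mSv/h
B: 9.88 × (2.80/14.0)² = 0.3952 mSv/h
C: 12.8 × (2.31/5.71)² = 2.095 mSv/h
Total = 1.327 + 0.3952 + 2.095 = 3.817 mSv/h.

3.82 mSv/h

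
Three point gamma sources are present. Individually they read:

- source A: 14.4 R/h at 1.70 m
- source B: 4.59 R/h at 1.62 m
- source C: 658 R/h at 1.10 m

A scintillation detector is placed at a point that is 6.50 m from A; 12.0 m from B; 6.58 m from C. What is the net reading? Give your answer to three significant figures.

Each source contributes Iᵢ·(dᵢ/rᵢ)²; contributions add.
A: 14.4 × (1.70/6.50)² = 0.9850 R/h
B: 4.59 × (1.62/12.0)² = 0.08365 R/h
C: 658 × (1.10/6.58)² = 18.39 R/h
Total = 0.9850 + 0.08365 + 18.39 = 19.46 R/h.

19.5 R/h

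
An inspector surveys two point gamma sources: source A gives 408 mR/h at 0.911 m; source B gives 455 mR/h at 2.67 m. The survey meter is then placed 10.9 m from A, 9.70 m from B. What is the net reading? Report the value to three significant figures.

37.3 mR/h

Each source contributes Iᵢ·(dᵢ/rᵢ)²; contributions add.
A: 408 × (0.911/10.9)² = 2.850 mR/h
B: 455 × (2.67/9.70)² = 34.47 mR/h
Total = 2.850 + 34.47 = 37.32 mR/h.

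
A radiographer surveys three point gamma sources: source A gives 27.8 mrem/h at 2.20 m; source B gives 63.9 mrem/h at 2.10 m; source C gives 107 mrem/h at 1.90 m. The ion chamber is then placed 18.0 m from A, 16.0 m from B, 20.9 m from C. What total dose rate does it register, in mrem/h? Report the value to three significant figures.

2.40 mrem/h

By superposition, sum each source's inverse-square contribution:
A: 27.8 × (2.20/18.0)² = 0.4153 mrem/h
B: 63.9 × (2.10/16.0)² = 1.101 mrem/h
C: 107 × (1.90/20.9)² = 0.8843 mrem/h
Total = 0.4153 + 1.101 + 0.8843 = 2.401 mrem/h.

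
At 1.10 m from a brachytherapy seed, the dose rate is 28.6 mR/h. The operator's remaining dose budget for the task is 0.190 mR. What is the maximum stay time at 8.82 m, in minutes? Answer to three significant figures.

25.6 min

Since intensity falls as 1/r², rate at 8.82 m:
28.6 × (1.10/8.82)² = 28.6 × 0.01555 = 0.4447 mR/h.
Stay time = 0.190 mR ÷ 0.4447 mR/h = 0.4273 h = 25.64 min.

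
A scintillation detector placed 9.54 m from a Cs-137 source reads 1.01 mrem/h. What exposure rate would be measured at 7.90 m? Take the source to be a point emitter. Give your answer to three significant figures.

1.47 mrem/h

By the inverse-square law, scaling from 9.54 m to 7.90 m:
(9.54/7.90)² = 1.458, so 1.01 × 1.458 = 1.473 mrem/h.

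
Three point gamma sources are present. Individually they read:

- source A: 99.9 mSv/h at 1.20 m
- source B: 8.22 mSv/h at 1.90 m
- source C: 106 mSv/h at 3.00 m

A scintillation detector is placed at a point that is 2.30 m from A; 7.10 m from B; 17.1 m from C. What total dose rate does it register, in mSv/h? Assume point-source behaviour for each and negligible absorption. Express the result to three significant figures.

31.0 mSv/h

By superposition, sum each source's inverse-square contribution:
A: 99.9 × (1.20/2.30)² = 27.19 mSv/h
B: 8.22 × (1.90/7.10)² = 0.5887 mSv/h
C: 106 × (3.00/17.1)² = 3.263 mSv/h
Total = 27.19 + 0.5887 + 3.263 = 31.04 mSv/h.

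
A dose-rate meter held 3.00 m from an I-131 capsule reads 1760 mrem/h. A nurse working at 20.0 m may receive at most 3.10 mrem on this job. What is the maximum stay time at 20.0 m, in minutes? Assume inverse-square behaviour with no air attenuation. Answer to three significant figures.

4.70 min

Since intensity falls as 1/r², rate at 20.0 m:
(3.00/20.0)² = 0.02250, so 1760 × 0.02250 = 39.60 mrem/h.
Stay time = 3.10 mrem ÷ 39.60 mrem/h = 0.07828 h = 4.697 min.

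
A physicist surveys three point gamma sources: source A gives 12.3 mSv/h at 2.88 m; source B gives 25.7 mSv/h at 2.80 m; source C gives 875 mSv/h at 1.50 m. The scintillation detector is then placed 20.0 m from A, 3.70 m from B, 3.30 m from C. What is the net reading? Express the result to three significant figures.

196 mSv/h

Each source contributes Iᵢ·(dᵢ/rᵢ)²; contributions add.
A: 12.3 × (2.88/20.0)² = 0.2551 mSv/h
B: 25.7 × (2.80/3.70)² = 14.72 mSv/h
C: 875 × (1.50/3.30)² = 180.8 mSv/h
Total = 0.2551 + 14.72 + 180.8 = 195.8 mSv/h.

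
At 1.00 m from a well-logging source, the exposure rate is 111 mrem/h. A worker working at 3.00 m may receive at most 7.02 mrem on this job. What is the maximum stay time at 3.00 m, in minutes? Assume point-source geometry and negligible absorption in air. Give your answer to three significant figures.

34.2 min

Applying the 1/r² law, rate at 3.00 m:
(1.00/3.00)² = 0.1111, so 111 × 0.1111 = 12.33 mrem/h.
Stay time = 7.02 mrem ÷ 12.33 mrem/h = 0.5693 h = 34.16 min.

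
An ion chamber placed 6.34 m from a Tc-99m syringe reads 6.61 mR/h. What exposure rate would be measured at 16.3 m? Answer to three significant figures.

1.00 mR/h

Using I₁d₁² = I₂d₂², scaling from 6.34 m to 16.3 m:
(6.34/16.3)² = 0.1513, so 6.61 × 0.1513 = 1.000 mR/h.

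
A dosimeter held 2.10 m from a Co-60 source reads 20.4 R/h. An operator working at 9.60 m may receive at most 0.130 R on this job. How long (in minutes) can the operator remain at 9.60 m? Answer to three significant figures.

Applying the 1/r² law, rate at 9.60 m:
20.4 × (2.10/9.60)² = 20.4 × 0.04785 = 0.9761 R/h.
Stay time = 0.130 R ÷ 0.9761 R/h = 0.1332 h = 7.992 min.

7.99 min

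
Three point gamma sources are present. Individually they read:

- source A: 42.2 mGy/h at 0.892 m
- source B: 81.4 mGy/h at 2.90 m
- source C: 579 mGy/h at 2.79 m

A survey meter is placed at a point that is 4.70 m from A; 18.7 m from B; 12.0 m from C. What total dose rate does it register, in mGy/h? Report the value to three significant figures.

34.8 mGy/h

Each source contributes Iᵢ·(dᵢ/rᵢ)²; contributions add.
A: 42.2 × (0.892/4.70)² = 1.520 mGy/h
B: 81.4 × (2.90/18.7)² = 1.958 mGy/h
C: 579 × (2.79/12.0)² = 31.30 mGy/h
Total = 1.520 + 1.958 + 31.30 = 34.78 mGy/h.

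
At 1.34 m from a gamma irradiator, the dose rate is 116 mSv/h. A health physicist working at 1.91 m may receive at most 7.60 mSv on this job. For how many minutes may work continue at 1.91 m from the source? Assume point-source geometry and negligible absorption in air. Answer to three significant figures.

7.99 min

By the inverse-square law, rate at 1.91 m:
116 × (1.34/1.91)² = 116 × 0.4922 = 57.10 mSv/h.
Stay time = 7.60 mSv ÷ 57.10 mSv/h = 0.1331 h = 7.986 min.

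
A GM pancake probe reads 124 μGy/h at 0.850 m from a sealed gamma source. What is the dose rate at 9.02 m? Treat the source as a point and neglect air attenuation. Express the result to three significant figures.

1.10 μGy/h

Applying the 1/r² law, the rate at 9.02 m is
(0.850/9.02)² = 0.008880, so 124 × 0.008880 = 1.101 μGy/h.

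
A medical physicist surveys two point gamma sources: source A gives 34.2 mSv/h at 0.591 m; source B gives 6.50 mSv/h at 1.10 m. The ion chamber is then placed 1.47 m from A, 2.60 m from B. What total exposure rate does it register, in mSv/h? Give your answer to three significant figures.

6.69 mSv/h

By superposition, sum each source's inverse-square contribution:
A: 34.2 × (0.591/1.47)² = 5.528 mSv/h
B: 6.50 × (1.10/2.60)² = 1.163 mSv/h
Total = 5.528 + 1.163 = 6.691 mSv/h.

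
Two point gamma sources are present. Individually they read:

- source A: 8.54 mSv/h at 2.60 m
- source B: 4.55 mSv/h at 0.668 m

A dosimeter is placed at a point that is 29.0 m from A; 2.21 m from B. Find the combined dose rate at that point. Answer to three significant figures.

0.484 mSv/h

By superposition, sum each source's inverse-square contribution:
A: 8.54 × (2.60/29.0)² = 0.06864 mSv/h
B: 4.55 × (0.668/2.21)² = 0.4157 mSv/h
Total = 0.06864 + 0.4157 = 0.4843 mSv/h.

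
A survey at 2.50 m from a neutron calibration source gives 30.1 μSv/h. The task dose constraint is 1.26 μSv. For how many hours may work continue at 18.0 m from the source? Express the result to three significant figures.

2.17 h

Intensity scales as (d₁/d₂)², so rate at 18.0 m:
30.1 × (2.50/18.0)² = 30.1 × 0.01929 = 0.5806 μSv/h.
Stay time = 1.26 μSv ÷ 0.5806 μSv/h = 2.170 h.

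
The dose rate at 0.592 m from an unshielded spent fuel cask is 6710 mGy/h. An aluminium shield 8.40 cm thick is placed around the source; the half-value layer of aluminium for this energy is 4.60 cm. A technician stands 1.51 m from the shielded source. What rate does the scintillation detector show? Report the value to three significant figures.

Distance alone: 6710 × (0.592/1.51)² = 6710 × 0.1537 = 1031 mGy/h.
Shield: 8.40/4.60 = 1.826 half-value layers → attenuation 2^(−1.826) = 0.2820.
Combined: 1031 × 0.2820 = 290.7 mGy/h.

291 mGy/h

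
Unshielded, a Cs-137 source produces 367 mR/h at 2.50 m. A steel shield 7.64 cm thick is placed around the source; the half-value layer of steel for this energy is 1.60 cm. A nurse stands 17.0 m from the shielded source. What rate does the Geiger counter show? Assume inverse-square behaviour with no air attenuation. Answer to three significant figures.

Distance alone: (2.50/17.0)² = 0.02163, so 367 × 0.02163 = 7.938 mR/h.
Shield: 7.64/1.60 = 4.775 half-value layers → attenuation 2^(−4.775) = 0.03652.
Combined: 7.938 × 0.03652 = 0.2899 mR/h.

0.290 mR/h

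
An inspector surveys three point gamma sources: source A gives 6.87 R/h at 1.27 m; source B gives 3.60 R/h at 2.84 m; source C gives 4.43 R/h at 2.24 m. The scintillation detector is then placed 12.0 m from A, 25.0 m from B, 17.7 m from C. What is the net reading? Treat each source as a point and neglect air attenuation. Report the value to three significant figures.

Each source contributes Iᵢ·(dᵢ/rᵢ)²; contributions add.
A: 6.87 × (1.27/12.0)² = 0.07695 R/h
B: 3.60 × (2.84/25.0)² = 0.04646 R/h
C: 4.43 × (2.24/17.7)² = 0.07095 R/h
Total = 0.07695 + 0.04646 + 0.07095 = 0.1944 R/h.

0.194 R/h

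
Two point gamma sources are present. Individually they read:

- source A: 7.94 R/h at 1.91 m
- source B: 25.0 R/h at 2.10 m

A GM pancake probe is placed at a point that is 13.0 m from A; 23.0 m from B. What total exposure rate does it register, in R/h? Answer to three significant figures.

By superposition, sum each source's inverse-square contribution:
A: 7.94 × (1.91/13.0)² = 0.1714 R/h
B: 25.0 × (2.10/23.0)² = 0.2084 R/h
Total = 0.1714 + 0.2084 = 0.3798 R/h.

0.380 R/h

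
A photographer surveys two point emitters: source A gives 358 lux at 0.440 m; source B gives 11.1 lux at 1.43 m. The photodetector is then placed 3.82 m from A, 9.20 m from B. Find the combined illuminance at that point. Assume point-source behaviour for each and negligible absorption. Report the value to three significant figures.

By superposition, sum each source's inverse-square contribution:
A: 358 × (0.440/3.82)² = 4.750 lux
B: 11.1 × (1.43/9.20)² = 0.2682 lux
Total = 4.750 + 0.2682 = 5.018 lux.

5.02 lux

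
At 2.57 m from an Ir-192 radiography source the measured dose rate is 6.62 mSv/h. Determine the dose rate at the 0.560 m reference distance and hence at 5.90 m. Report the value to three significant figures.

By the inverse-square law,
At 0.560 m: 6.62 × (2.57/0.560)² = 6.62 × 21.06 = 139.4 mSv/h
At 5.90 m: 139.4 × (0.560/5.90)² = 139.4 × 0.009009 = 1.256 mSv/h.

139 mSv/h; 1.26 mSv/h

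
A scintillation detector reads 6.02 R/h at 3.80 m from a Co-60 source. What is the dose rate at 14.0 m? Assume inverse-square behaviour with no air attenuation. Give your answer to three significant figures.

0.444 R/h

Applying the 1/r² law, the rate at 14.0 m is
6.02 × (3.80/14.0)² = 6.02 × 0.07367 = 0.4435 R/h.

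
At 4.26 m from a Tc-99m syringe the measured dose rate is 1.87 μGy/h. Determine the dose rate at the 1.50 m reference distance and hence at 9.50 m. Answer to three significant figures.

15.1 μGy/h; 0.376 μGy/h

Intensity scales as (d₁/d₂)², so
At 1.50 m: (4.26/1.50)² = 8.066, so 1.87 × 8.066 = 15.08 μGy/h
At 9.50 m: 15.08 × (1.50/9.50)² = 15.08 × 0.02493 = 0.3759 μGy/h.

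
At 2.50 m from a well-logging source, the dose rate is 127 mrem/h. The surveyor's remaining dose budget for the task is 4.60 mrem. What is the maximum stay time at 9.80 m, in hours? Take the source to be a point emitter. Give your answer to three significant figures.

Intensity scales as (d₁/d₂)², so rate at 9.80 m:
(2.50/9.80)² = 0.06508, so 127 × 0.06508 = 8.265 mrem/h.
Stay time = 4.60 mrem ÷ 8.265 mrem/h = 0.5566 h.

0.557 h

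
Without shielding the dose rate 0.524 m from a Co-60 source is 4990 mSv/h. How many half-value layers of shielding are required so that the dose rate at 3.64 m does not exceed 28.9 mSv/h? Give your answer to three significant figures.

1.84 half-value layers

At 3.64 m, distance alone gives (0.524/3.64)² = 0.02072, so 4990 × 0.02072 = 103.4 mSv/h.
Further attenuation needed: 103.4/28.9 = 3.578.
n = log₂(3.578) = 1.839 half-value layers.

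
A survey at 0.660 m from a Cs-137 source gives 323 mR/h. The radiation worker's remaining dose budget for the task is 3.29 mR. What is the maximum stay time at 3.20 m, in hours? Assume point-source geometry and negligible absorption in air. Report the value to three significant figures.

0.239 h

Using I₁d₁² = I₂d₂², rate at 3.20 m:
(0.660/3.20)² = 0.04254, so 323 × 0.04254 = 13.74 mR/h.
Stay time = 3.29 mR ÷ 13.74 mR/h = 0.2394 h.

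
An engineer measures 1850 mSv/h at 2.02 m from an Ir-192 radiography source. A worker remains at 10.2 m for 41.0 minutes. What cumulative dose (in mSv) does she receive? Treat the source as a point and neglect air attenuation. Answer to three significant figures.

Intensity scales as (d₁/d₂)², so rate at 10.2 m:
1850 × (2.02/10.2)² = 1850 × 0.03922 = 72.56 mSv/h.
Dose = rate × time = 72.56 mSv/h × 0.6833 h = 49.58 mSv.

49.6 mSv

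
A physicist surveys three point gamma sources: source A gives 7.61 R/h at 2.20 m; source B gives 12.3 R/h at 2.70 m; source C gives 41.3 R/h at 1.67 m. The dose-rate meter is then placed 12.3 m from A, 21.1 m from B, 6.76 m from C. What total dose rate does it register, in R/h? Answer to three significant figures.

By superposition, sum each source's inverse-square contribution:
A: 7.61 × (2.20/12.3)² = 0.2435 R/h
B: 12.3 × (2.70/21.1)² = 0.2014 R/h
C: 41.3 × (1.67/6.76)² = 2.521 R/h
Total = 0.2435 + 0.2014 + 2.521 = 2.966 R/h.

2.97 R/h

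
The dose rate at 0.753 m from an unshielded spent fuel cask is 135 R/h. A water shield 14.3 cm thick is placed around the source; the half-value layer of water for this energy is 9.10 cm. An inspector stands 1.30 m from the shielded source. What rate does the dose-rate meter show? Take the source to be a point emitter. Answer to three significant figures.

Distance alone: (0.753/1.30)² = 0.3355, so 135 × 0.3355 = 45.29 R/h.
Shield: 14.3/9.10 = 1.571 half-value layers → attenuation 2^(−1.571) = 0.3366.
Combined: 45.29 × 0.3366 = 15.24 R/h.

15.2 R/h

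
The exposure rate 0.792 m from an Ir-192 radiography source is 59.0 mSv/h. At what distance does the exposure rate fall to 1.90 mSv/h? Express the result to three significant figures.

Using I₁d₁² = I₂d₂², d₂ = d₁·√(I₁/I₂).
I₁/I₂ = 59.0/1.90 = 31.05, so d₂ = 0.792 × √31.05 = 4.413 m.

4.41 m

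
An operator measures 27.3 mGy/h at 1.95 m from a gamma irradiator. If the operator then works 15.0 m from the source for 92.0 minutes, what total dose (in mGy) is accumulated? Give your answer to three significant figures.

0.707 mGy

By the inverse-square law, rate at 15.0 m:
(1.95/15.0)² = 0.01690, so 27.3 × 0.01690 = 0.4614 mGy/h.
Dose = rate × time = 0.4614 mGy/h × 1.533 h = 0.7073 mGy.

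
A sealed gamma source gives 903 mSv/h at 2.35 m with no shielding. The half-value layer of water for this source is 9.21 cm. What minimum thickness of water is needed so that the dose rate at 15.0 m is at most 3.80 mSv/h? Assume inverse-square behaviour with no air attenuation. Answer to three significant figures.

At 15.0 m, distance alone gives (2.35/15.0)² = 0.02454, so 903 × 0.02454 = 22.16 mSv/h.
Further attenuation needed: 22.16/3.80 = 5.832.
n = log₂(5.832) = 2.544 half-value layers.
Thickness = 2.544 × 9.21 cm = 23.43 cm.

23.4 cm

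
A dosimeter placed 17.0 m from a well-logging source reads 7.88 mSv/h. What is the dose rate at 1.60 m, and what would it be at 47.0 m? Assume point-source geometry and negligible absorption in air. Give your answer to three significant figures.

890 mSv/h; 1.03 mSv/h

Applying the 1/r² law,
At 1.60 m: 7.88 × (17.0/1.60)² = 7.88 × 112.9 = 889.7 mSv/h
At 47.0 m: (1.60/47.0)² = 0.001159, so 889.7 × 0.001159 = 1.031 mSv/h.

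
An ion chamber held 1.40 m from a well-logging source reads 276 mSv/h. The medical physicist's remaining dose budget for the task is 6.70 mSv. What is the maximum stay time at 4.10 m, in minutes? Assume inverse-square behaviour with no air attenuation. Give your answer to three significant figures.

12.5 min

Using I₁d₁² = I₂d₂², rate at 4.10 m:
276 × (1.40/4.10)² = 276 × 0.1166 = 32.18 mSv/h.
Stay time = 6.70 mSv ÷ 32.18 mSv/h = 0.2082 h = 12.49 min.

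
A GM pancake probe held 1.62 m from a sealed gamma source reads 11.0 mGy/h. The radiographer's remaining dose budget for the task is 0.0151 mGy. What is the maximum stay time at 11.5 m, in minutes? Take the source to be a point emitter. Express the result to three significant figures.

4.15 min

Intensity scales as (d₁/d₂)², so rate at 11.5 m:
(1.62/11.5)² = 0.01984, so 11.0 × 0.01984 = 0.2182 mGy/h.
Stay time = 0.0151 mGy ÷ 0.2182 mGy/h = 0.06920 h = 4.152 min.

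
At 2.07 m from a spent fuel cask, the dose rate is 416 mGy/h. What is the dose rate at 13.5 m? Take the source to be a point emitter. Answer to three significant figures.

Since intensity falls as 1/r², the rate at 13.5 m is
(2.07/13.5)² = 0.02351, so 416 × 0.02351 = 9.780 mGy/h.

9.78 mGy/h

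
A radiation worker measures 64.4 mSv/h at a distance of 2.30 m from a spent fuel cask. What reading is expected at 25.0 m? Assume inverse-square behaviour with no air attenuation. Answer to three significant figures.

0.545 mSv/h

Intensity scales as (d₁/d₂)², so the rate at 25.0 m is
(2.30/25.0)² = 0.008464, so 64.4 × 0.008464 = 0.5451 mSv/h.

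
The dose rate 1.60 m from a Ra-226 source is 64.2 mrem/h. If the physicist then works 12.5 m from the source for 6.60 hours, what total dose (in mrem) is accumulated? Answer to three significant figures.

By the inverse-square law, rate at 12.5 m:
64.2 × (1.60/12.5)² = 64.2 × 0.01638 = 1.052 mrem/h.
Dose = rate × time = 1.052 mrem/h × 6.600 h = 6.943 mrem.

6.94 mrem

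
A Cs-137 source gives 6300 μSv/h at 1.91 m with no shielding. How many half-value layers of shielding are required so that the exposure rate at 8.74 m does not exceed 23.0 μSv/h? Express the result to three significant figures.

3.71 half-value layers

At 8.74 m, distance alone gives 6300 × (1.91/8.74)² = 6300 × 0.04776 = 300.9 μSv/h.
Further attenuation needed: 300.9/23.0 = 13.08.
n = log₂(13.08) = 3.709 half-value layers.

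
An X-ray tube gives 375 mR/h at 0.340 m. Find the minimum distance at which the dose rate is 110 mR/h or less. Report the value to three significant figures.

By the inverse-square law, d₂ = d₁·√(I₁/I₂).
I₁/I₂ = 375/110 = 3.409, so d₂ = 0.340 × √3.409 = 0.6278 m.

0.628 m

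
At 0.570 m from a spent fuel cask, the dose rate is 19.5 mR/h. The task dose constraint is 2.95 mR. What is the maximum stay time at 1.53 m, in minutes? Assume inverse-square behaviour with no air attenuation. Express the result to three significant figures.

65.4 min

Applying the 1/r² law, rate at 1.53 m:
(0.570/1.53)² = 0.1388, so 19.5 × 0.1388 = 2.707 mR/h.
Stay time = 2.95 mR ÷ 2.707 mR/h = 1.090 h = 65.40 min.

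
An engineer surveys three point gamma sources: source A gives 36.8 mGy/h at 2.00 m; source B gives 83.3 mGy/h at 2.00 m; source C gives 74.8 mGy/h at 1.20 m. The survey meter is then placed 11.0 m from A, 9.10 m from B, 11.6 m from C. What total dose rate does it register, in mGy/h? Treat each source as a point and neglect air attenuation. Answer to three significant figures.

Each source contributes Iᵢ·(dᵢ/rᵢ)²; contributions add.
A: 36.8 × (2.00/11.0)² = 1.217 mGy/h
B: 83.3 × (2.00/9.10)² = 4.024 mGy/h
C: 74.8 × (1.20/11.6)² = 0.8005 mGy/h
Total = 1.217 + 4.024 + 0.8005 = 6.042 mGy/h.

6.04 mGy/h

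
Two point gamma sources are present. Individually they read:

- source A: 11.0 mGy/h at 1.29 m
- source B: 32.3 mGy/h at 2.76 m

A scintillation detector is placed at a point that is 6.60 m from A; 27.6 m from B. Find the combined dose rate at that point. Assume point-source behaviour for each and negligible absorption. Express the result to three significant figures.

Each source contributes Iᵢ·(dᵢ/rᵢ)²; contributions add.
A: 11.0 × (1.29/6.60)² = 0.4202 mGy/h
B: 32.3 × (2.76/27.6)² = 0.3230 mGy/h
Total = 0.4202 + 0.3230 = 0.7432 mGy/h.

0.743 mGy/h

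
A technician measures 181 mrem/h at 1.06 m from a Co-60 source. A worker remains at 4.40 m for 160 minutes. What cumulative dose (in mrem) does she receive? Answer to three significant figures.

28.0 mrem

Applying the 1/r² law, rate at 4.40 m:
(1.06/4.40)² = 0.05804, so 181 × 0.05804 = 10.51 mrem/h.
Dose = rate × time = 10.51 mrem/h × 2.667 h = 28.03 mrem.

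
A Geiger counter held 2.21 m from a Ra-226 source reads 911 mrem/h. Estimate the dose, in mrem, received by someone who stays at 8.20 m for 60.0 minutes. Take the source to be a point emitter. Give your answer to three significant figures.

66.2 mrem

Applying the 1/r² law, rate at 8.20 m:
911 × (2.21/8.20)² = 911 × 0.07264 = 66.18 mrem/h.
Dose = rate × time = 66.18 mrem/h × 1.000 h = 66.18 mrem.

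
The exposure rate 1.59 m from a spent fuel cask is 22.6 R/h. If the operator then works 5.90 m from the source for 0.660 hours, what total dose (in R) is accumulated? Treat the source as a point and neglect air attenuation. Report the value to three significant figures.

Applying the 1/r² law, rate at 5.90 m:
22.6 × (1.59/5.90)² = 22.6 × 0.07263 = 1.641 R/h.
Dose = rate × time = 1.641 R/h × 0.6600 h = 1.083 R.

1.08 R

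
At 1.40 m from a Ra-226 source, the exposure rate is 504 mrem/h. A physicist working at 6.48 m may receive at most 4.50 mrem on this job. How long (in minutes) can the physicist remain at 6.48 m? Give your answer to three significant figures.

11.5 min

Using I₁d₁² = I₂d₂², rate at 6.48 m:
(1.40/6.48)² = 0.04668, so 504 × 0.04668 = 23.53 mrem/h.
Stay time = 4.50 mrem ÷ 23.53 mrem/h = 0.1912 h = 11.47 min.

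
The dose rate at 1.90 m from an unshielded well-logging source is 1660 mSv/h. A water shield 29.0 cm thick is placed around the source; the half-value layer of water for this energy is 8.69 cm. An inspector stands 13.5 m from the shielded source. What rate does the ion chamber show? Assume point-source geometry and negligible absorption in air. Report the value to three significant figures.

Distance alone: 1660 × (1.90/13.5)² = 1660 × 0.01981 = 32.88 mSv/h.
Shield: 29.0/8.69 = 3.337 half-value layers → attenuation 2^(−3.337) = 0.09896.
Combined: 32.88 × 0.09896 = 3.254 mSv/h.

3.25 mSv/h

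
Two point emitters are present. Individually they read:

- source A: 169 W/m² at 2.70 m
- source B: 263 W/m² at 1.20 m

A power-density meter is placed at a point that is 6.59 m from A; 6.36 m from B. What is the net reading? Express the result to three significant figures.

37.7 W/m²

By superposition, sum each source's inverse-square contribution:
A: 169 × (2.70/6.59)² = 28.37 W/m²
B: 263 × (1.20/6.36)² = 9.363 W/m²
Total = 28.37 + 9.363 = 37.73 W/m².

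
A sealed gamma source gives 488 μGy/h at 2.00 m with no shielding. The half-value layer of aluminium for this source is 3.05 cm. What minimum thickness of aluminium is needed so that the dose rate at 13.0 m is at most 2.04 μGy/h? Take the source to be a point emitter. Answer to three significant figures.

At 13.0 m, distance alone gives 488 × (2.00/13.0)² = 488 × 0.02367 = 11.55 μGy/h.
Further attenuation needed: 11.55/2.04 = 5.662.
n = log₂(5.662) = 2.501 half-value layers.
Thickness = 2.501 × 3.05 cm = 7.628 cm.

7.63 cm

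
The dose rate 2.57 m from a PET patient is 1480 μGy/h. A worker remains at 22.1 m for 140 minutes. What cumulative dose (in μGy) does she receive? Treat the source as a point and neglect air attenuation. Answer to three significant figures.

46.7 μGy

Since intensity falls as 1/r², rate at 22.1 m:
1480 × (2.57/22.1)² = 1480 × 0.01352 = 20.01 μGy/h.
Dose = rate × time = 20.01 μGy/h × 2.333 h = 46.68 μGy.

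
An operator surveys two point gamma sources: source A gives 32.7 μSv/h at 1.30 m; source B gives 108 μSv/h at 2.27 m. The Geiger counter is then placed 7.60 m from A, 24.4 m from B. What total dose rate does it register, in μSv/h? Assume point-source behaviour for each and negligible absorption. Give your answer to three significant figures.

By superposition, sum each source's inverse-square contribution:
A: 32.7 × (1.30/7.60)² = 0.9568 μSv/h
B: 108 × (2.27/24.4)² = 0.9348 μSv/h
Total = 0.9568 + 0.9348 = 1.892 μSv/h.

1.89 μSv/h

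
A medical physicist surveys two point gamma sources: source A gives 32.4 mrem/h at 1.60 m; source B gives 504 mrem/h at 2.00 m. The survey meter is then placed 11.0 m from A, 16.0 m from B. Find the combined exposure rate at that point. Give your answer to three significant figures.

By superposition, sum each source's inverse-square contribution:
A: 32.4 × (1.60/11.0)² = 0.6855 mrem/h
B: 504 × (2.00/16.0)² = 7.875 mrem/h
Total = 0.6855 + 7.875 = 8.560 mrem/h.

8.56 mrem/h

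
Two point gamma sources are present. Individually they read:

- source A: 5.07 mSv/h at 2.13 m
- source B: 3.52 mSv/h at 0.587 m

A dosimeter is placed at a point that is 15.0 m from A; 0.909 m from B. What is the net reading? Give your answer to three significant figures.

Each source contributes Iᵢ·(dᵢ/rᵢ)²; contributions add.
A: 5.07 × (2.13/15.0)² = 0.1022 mSv/h
B: 3.52 × (0.587/0.909)² = 1.468 mSv/h
Total = 0.1022 + 1.468 = 1.570 mSv/h.

1.57 mSv/h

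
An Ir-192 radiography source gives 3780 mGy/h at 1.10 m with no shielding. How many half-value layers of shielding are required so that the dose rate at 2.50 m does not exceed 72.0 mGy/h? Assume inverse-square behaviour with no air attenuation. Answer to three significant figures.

At 2.50 m, distance alone gives 3780 × (1.10/2.50)² = 3780 × 0.1936 = 731.8 mGy/h.
Further attenuation needed: 731.8/72.0 = 10.16.
n = log₂(10.16) = 3.345 half-value layers.

3.35 half-value layers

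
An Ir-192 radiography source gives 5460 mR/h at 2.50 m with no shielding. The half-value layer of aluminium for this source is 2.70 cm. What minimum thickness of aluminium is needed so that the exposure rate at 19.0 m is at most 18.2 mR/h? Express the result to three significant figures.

6.42 cm

At 19.0 m, distance alone gives (2.50/19.0)² = 0.01731, so 5460 × 0.01731 = 94.51 mR/h.
Further attenuation needed: 94.51/18.2 = 5.193.
n = log₂(5.193) = 2.377 half-value layers.
Thickness = 2.377 × 2.70 cm = 6.418 cm.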